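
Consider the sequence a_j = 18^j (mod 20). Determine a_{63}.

12

Listing terms: a_0 = 1,  a_1 = 18,  a_2 = 4,  a_3 = 12,  a_4 = 16,  a_5 = 8,  a_6 = 4.
Since a_6 = a_2 = 4, the sequence is eventually periodic: after a pre-period of length 2 it cycles with period 4.
For j ≥ 2, a_j depends only on (j - 2) mod 4. (63 - 2) mod 4 = 1, so a_{63} = a_3 = 12.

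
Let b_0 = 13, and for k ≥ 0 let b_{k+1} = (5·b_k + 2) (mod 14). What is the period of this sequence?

Computing terms: b_0 = 13, b_1 = 11, b_2 = 1, b_3 = 7, b_4 = 9, b_5 = 5, b_6 = 13.
Since b_6 = b_0 = 13, the sequence is periodic with period 6.

6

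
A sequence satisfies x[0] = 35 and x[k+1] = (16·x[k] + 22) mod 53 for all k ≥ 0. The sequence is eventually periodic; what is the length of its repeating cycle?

13

x[0] = 35,  x[1] = 52,  x[2] = 6,  x[3] = 12,  x[4] = 2,  x[5] = 1,  x[6] = 38,  x[7] = 47,  x[8] = 32,  x[9] = 4,  x[10] = 33,  x[11] = 20,  x[12] = 24,  x[13] = 35.
Since x[13] = x[0] = 35, the sequence is periodic with period 13.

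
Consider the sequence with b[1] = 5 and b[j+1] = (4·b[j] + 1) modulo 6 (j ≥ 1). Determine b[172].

5

b[1] = 5; b[2] = 3; b[3] = 1; b[4] = 5.
The sequence repeats with period 3.
(172 - 1) mod 3 = 0, so b[172] = b[1] = 5.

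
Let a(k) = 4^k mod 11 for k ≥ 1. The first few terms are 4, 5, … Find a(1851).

4

Listing terms: a(1) = 4,  a(2) = 5,  a(3) = 9,  a(4) = 3,  a(5) = 1,  a(6) = 4.
The sequence repeats with period 5.
(1851 - 1) mod 5 = 0, so a(1851) = a(1) = 4.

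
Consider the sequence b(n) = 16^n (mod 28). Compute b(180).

8

We have b(1) = 16; b(2) = 4; b(3) = 8; b(4) = 16.
The sequence repeats with period 3.
(180 - 1) mod 3 = 2, so b(180) = b(3) = 8.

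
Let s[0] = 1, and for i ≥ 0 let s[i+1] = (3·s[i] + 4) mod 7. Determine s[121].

We have s[0] = 1,  s[1] = 0,  s[2] = 4,  s[3] = 2,  s[4] = 3,  s[5] = 6,  s[6] = 1.
Since s[6] = s[0] = 1, the sequence is periodic with period 6.
(121 - 0) mod 6 = 1, so s[121] = s[1] = 0.

0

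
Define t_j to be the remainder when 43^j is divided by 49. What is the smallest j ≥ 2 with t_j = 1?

t_1 = 43,  t_2 = 36,  t_3 = 29,  t_4 = 22,  t_5 = 15,  t_6 = 8,  t_7 = 1,  t_8 = 43.
Since t_8 = t_1 = 43, the sequence is periodic with period 7.
The value 1 first appears (with j ≥ 2) at t_7.

7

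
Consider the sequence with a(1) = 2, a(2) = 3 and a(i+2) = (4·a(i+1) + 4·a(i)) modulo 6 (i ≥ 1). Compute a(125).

4

We have a(1) = 2, a(2) = 3, a(3) = 2, a(4) = 2, a(5) = 4, a(6) = 0, a(7) = 4, a(8) = 4, a(9) = 2, a(10) = 0, a(11) = 2, a(12) = 2.
Since (a(11), a(12)) = (a(3), a(4)) = (2, 2) (two consecutive terms determine the rest), the sequence is eventually periodic: after a pre-period of length 2 it cycles with period 8.
For i ≥ 3, a(i) depends only on (i - 3) mod 8. (125 - 3) mod 8 = 2, so a(125) = a(5) = 4.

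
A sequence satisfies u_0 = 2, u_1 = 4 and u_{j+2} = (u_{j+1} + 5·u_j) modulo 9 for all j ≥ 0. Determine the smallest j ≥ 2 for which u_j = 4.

5

Listing terms: u_0 = 2, u_1 = 4, u_2 = 5, u_3 = 7, u_4 = 5, u_5 = 4, u_6 = 2, u_7 = 4.
The sequence repeats with period 6.
The value 4 first appears (with j ≥ 2) at u_5.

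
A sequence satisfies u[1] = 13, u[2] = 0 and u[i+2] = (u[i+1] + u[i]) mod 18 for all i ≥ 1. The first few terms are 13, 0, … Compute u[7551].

u[1] = 13, u[2] = 0, u[3] = 13, u[4] = 13, u[5] = 8, u[6] = 3, u[7] = 11, u[8] = 14, u[9] = 7, u[10] = 3, u[11] = 10, u[12] = 13, u[13] = 5, u[14] = 0, u[15] = 5, u[16] = 5, u[17] = 10, u[18] = 15, u[19] = 7, u[20] = 4, u[21] = 11, u[22] = 15, u[23] = 8, u[24] = 5, u[25] = 13, u[26] = 0.
Since (u[25], u[26]) = (u[1], u[2]) = (13, 0) (two consecutive terms determine the rest), the sequence is periodic with period 24.
So u[7551] = u[1 + ((7551-1) mod 24)] = u[15] = 5.

5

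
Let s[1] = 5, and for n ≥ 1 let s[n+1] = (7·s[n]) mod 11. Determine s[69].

1

s[1] = 5; s[2] = 2; s[3] = 3; s[4] = 10; s[5] = 4; s[6] = 6; s[7] = 9; s[8] = 8; s[9] = 1; s[10] = 7; s[11] = 5.
Since s[11] = s[1] = 5, the sequence is periodic with period 10.
(69 - 1) mod 10 = 8, so s[69] = s[9] = 1.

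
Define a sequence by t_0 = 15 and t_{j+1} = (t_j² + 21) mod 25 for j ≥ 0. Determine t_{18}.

Listing terms: t_0 = 15, t_1 = 21, t_2 = 12, t_3 = 15.
The sequence repeats with period 3.
(18 - 0) mod 3 = 0, so t_{18} = t_0 = 15.

15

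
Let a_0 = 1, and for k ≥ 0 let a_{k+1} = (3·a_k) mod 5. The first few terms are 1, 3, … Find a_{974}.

Computing terms: a_0 = 1, a_1 = 3, a_2 = 4, a_3 = 2, a_4 = 1.
The sequence repeats with period 4.
So a_{974} = a_{0 + ((974-0) mod 4)} = a_2 = 4.

4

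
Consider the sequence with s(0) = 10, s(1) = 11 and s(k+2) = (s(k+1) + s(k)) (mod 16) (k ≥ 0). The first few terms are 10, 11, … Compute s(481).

Listing terms: s(0) = 10,  s(1) = 11,  s(2) = 5,  s(3) = 0,  s(4) = 5,  s(5) = 5,  s(6) = 10,  s(7) = 15,  s(8) = 9,  s(9) = 8,  s(10) = 1,  s(11) = 9,  s(12) = 10,  s(13) = 3,  s(14) = 13,  s(15) = 0,  s(16) = 13,  s(17) = 13,  s(18) = 10,  s(19) = 7,  s(20) = 1,  s(21) = 8,  s(22) = 9,  s(23) = 1,  s(24) = 10,  s(25) = 11.
The sequence repeats with period 24.
So s(481) = s(0 + ((481-0) mod 24)) = s(1) = 11.

11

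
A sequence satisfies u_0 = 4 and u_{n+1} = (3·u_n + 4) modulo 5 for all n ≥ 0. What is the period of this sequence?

Computing terms: u_0 = 4; u_1 = 1; u_2 = 2; u_3 = 0; u_4 = 4.
Since u_4 = u_0 = 4, the sequence is periodic with period 4.

4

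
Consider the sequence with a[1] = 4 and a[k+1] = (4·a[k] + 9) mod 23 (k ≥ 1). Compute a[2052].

a[1] = 4, a[2] = 2, a[3] = 17, a[4] = 8, a[5] = 18, a[6] = 12, a[7] = 11, a[8] = 7, a[9] = 14, a[10] = 19, a[11] = 16, a[12] = 4.
Since a[12] = a[1] = 4, the sequence is periodic with period 11.
(2052 - 1) mod 11 = 5, so a[2052] = a[6] = 12.

12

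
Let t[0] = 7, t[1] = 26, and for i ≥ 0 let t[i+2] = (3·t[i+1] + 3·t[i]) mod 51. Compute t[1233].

Computing terms: t[0] = 7; t[1] = 26; t[2] = 48; t[3] = 18; t[4] = 45; t[5] = 36; t[6] = 39; t[7] = 21; t[8] = 27; t[9] = 42; t[10] = 3; t[11] = 33; t[12] = 6; t[13] = 15; t[14] = 12; t[15] = 30; t[16] = 24; t[17] = 9; t[18] = 48; t[19] = 18.
Since (t[18], t[19]) = (t[2], t[3]) = (48, 18) (two consecutive terms determine the rest), the sequence is eventually periodic: after a pre-period of length 2 it cycles with period 16.
For i ≥ 2, t[i] depends only on (i - 2) mod 16. (1233 - 2) mod 16 = 15, so t[1233] = t[17] = 9.

9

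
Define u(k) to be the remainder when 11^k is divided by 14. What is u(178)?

11

u(1) = 11; u(2) = 9; u(3) = 1; u(4) = 11.
Since u(4) = u(1) = 11, the sequence is periodic with period 3.
So u(178) = u(1 + ((178-1) mod 3)) = u(1) = 11.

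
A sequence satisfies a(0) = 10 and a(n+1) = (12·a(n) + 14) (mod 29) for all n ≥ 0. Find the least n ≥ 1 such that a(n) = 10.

Listing terms: a(0) = 10, a(1) = 18, a(2) = 27, a(3) = 19, a(4) = 10.
The sequence repeats with period 4.
The value 10 next appears (with n ≥ 1) at a(4).

4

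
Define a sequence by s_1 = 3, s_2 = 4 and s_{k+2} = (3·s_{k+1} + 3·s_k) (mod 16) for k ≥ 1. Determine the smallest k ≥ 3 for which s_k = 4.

Computing terms: s_1 = 3, s_2 = 4, s_3 = 5, s_4 = 11, s_5 = 0, s_6 = 1, s_7 = 3, s_8 = 12, s_9 = 13, s_{10} = 11, s_{11} = 8, s_{12} = 9, s_{13} = 3, s_{14} = 4.
The sequence repeats with period 12.
The value 4 next appears (with k ≥ 3) at s_{14}.

14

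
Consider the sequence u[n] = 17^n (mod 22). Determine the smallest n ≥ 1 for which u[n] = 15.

u[0] = 1,  u[1] = 17,  u[2] = 3,  u[3] = 7,  u[4] = 9,  u[5] = 21,  u[6] = 5,  u[7] = 19,  u[8] = 15,  u[9] = 13,  u[10] = 1.
Since u[10] = u[0] = 1, the sequence is periodic with period 10.
The value 15 first appears (with n ≥ 1) at u[8].

8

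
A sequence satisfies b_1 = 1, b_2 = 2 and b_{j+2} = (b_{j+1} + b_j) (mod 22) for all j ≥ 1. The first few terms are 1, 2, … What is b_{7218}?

1

Listing terms: b_1 = 1; b_2 = 2; b_3 = 3; b_4 = 5; b_5 = 8; b_6 = 13; b_7 = 21; b_8 = 12; b_9 = 11; b_{10} = 1; b_{11} = 12; b_{12} = 13; b_{13} = 3; b_{14} = 16; b_{15} = 19; b_{16} = 13; b_{17} = 10; b_{18} = 1; b_{19} = 11; b_{20} = 12; b_{21} = 1; b_{22} = 13; b_{23} = 14; b_{24} = 5; b_{25} = 19; b_{26} = 2; b_{27} = 21; b_{28} = 1; b_{29} = 0; b_{30} = 1; b_{31} = 1; b_{32} = 2.
The sequence repeats with period 30.
So b_{7218} = b_{1 + ((7218-1) mod 30)} = b_{18} = 1.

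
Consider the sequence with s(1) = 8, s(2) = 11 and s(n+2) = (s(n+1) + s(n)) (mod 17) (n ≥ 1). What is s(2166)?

11

Listing terms: s(1) = 8; s(2) = 11; s(3) = 2; s(4) = 13; s(5) = 15; s(6) = 11; s(7) = 9; s(8) = 3; s(9) = 12; s(10) = 15; s(11) = 10; s(12) = 8; s(13) = 1; s(14) = 9; s(15) = 10; s(16) = 2; s(17) = 12; s(18) = 14; s(19) = 9; s(20) = 6; s(21) = 15; s(22) = 4; s(23) = 2; s(24) = 6; s(25) = 8; s(26) = 14; s(27) = 5; s(28) = 2; s(29) = 7; s(30) = 9; s(31) = 16; s(32) = 8; s(33) = 7; s(34) = 15; s(35) = 5; s(36) = 3; s(37) = 8; s(38) = 11.
Since (s(37), s(38)) = (s(1), s(2)) = (8, 11) (two consecutive terms determine the rest), the sequence is periodic with period 36.
(2166 - 1) mod 36 = 5, so s(2166) = s(6) = 11.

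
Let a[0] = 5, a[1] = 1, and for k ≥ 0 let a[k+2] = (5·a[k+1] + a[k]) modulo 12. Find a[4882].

1

Listing terms: a[0] = 5; a[1] = 1; a[2] = 10; a[3] = 3; a[4] = 1; a[5] = 8; a[6] = 5; a[7] = 9; a[8] = 2; a[9] = 7; a[10] = 1; a[11] = 0; a[12] = 1; a[13] = 5; a[14] = 2; a[15] = 3; a[16] = 5; a[17] = 4; a[18] = 1; a[19] = 9; a[20] = 10; a[21] = 11; a[22] = 5; a[23] = 0; a[24] = 5; a[25] = 1.
The sequence repeats with period 24.
(4882 - 0) mod 24 = 10, so a[4882] = a[10] = 1.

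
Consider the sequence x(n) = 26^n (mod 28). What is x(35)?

24

x(1) = 26,  x(2) = 4,  x(3) = 20,  x(4) = 16,  x(5) = 24,  x(6) = 8,  x(7) = 12,  x(8) = 4.
Since x(8) = x(2) = 4, the sequence is eventually periodic: after a pre-period of length 1 it cycles with period 6.
For n ≥ 2, x(n) depends only on (n - 2) mod 6. (35 - 2) mod 6 = 3, so x(35) = x(5) = 24.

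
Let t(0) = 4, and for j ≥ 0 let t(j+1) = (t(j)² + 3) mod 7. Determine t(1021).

5

Computing terms: t(0) = 4; t(1) = 5; t(2) = 0; t(3) = 3; t(4) = 5.
Since t(4) = t(1) = 5, the sequence is eventually periodic: after a pre-period of length 1 it cycles with period 3.
For j ≥ 1, t(j) depends only on (j - 1) mod 3. (1021 - 1) mod 3 = 0, so t(1021) = t(1) = 5.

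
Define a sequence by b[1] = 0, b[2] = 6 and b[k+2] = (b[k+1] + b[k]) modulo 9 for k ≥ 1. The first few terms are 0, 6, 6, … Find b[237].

Listing terms: b[1] = 0,  b[2] = 6,  b[3] = 6,  b[4] = 3,  b[5] = 0,  b[6] = 3,  b[7] = 3,  b[8] = 6,  b[9] = 0,  b[10] = 6.
Since (b[9], b[10]) = (b[1], b[2]) = (0, 6) (two consecutive terms determine the rest), the sequence is periodic with period 8.
So b[237] = b[1 + ((237-1) mod 8)] = b[5] = 0.

0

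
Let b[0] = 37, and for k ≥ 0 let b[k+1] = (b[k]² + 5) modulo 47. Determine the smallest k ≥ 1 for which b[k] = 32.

b[0] = 37, b[1] = 11, b[2] = 32, b[3] = 42, b[4] = 30, b[5] = 12, b[6] = 8, b[7] = 22, b[8] = 19, b[9] = 37.
The sequence repeats with period 9.
The value 32 first appears (with k ≥ 1) at b[2].

2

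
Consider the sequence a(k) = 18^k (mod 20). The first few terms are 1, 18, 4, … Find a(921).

8

a(0) = 1, a(1) = 18, a(2) = 4, a(3) = 12, a(4) = 16, a(5) = 8, a(6) = 4.
Since a(6) = a(2) = 4, the sequence is eventually periodic: after a pre-period of length 2 it cycles with period 4.
For k ≥ 2, a(k) depends only on (k - 2) mod 4. (921 - 2) mod 4 = 3, so a(921) = a(5) = 8.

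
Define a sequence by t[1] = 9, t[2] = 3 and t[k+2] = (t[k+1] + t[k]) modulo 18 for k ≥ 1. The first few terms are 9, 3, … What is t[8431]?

15

Computing terms: t[1] = 9,  t[2] = 3,  t[3] = 12,  t[4] = 15,  t[5] = 9,  t[6] = 6,  t[7] = 15,  t[8] = 3,  t[9] = 0,  t[10] = 3,  t[11] = 3,  t[12] = 6,  t[13] = 9,  t[14] = 15,  t[15] = 6,  t[16] = 3,  t[17] = 9,  t[18] = 12,  t[19] = 3,  t[20] = 15,  t[21] = 0,  t[22] = 15,  t[23] = 15,  t[24] = 12,  t[25] = 9,  t[26] = 3.
The sequence repeats with period 24.
(8431 - 1) mod 24 = 6, so t[8431] = t[7] = 15.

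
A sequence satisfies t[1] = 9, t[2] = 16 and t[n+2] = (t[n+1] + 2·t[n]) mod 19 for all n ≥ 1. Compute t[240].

0

We have t[1] = 9,  t[2] = 16,  t[3] = 15,  t[4] = 9,  t[5] = 1,  t[6] = 0,  t[7] = 2,  t[8] = 2,  t[9] = 6,  t[10] = 10,  t[11] = 3,  t[12] = 4,  t[13] = 10,  t[14] = 18,  t[15] = 0,  t[16] = 17,  t[17] = 17,  t[18] = 13,  t[19] = 9,  t[20] = 16.
The sequence repeats with period 18.
(240 - 1) mod 18 = 5, so t[240] = t[6] = 0.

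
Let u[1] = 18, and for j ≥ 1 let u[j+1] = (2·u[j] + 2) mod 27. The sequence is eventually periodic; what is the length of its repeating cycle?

18

Listing terms: u[1] = 18, u[2] = 11, u[3] = 24, u[4] = 23, u[5] = 21, u[6] = 17, u[7] = 9, u[8] = 20, u[9] = 15, u[10] = 5, u[11] = 12, u[12] = 26, u[13] = 0, u[14] = 2, u[15] = 6, u[16] = 14, u[17] = 3, u[18] = 8, u[19] = 18.
Since u[19] = u[1] = 18, the sequence is periodic with period 18.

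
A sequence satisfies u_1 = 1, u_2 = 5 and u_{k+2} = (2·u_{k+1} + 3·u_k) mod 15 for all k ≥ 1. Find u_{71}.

We have u_1 = 1, u_2 = 5, u_3 = 13, u_4 = 11, u_5 = 1, u_6 = 5.
The sequence repeats with period 4.
(71 - 1) mod 4 = 2, so u_{71} = u_3 = 13.

13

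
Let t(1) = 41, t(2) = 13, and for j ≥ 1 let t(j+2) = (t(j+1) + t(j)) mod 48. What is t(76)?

19

Computing terms: t(1) = 41, t(2) = 13, t(3) = 6, t(4) = 19, t(5) = 25, t(6) = 44, t(7) = 21, t(8) = 17, t(9) = 38, t(10) = 7, t(11) = 45, t(12) = 4, t(13) = 1, t(14) = 5, t(15) = 6, t(16) = 11, t(17) = 17, t(18) = 28, t(19) = 45, t(20) = 25, t(21) = 22, t(22) = 47, t(23) = 21, t(24) = 20, t(25) = 41, t(26) = 13.
The sequence repeats with period 24.
(76 - 1) mod 24 = 3, so t(76) = t(4) = 19.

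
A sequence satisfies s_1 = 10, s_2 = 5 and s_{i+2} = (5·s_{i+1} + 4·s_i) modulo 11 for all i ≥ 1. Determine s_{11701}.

1

Listing terms: s_1 = 10, s_2 = 5, s_3 = 10, s_4 = 4, s_5 = 5, s_6 = 8, s_7 = 5, s_8 = 2, s_9 = 8, s_{10} = 4, s_{11} = 8, s_{12} = 1, s_{13} = 4, s_{14} = 2, s_{15} = 4, s_{16} = 6, s_{17} = 2, s_{18} = 1, s_{19} = 2, s_{20} = 3, s_{21} = 1, s_{22} = 6, s_{23} = 1, s_{24} = 7, s_{25} = 6, s_{26} = 3, s_{27} = 6, s_{28} = 9, s_{29} = 3, s_{30} = 7, s_{31} = 3, s_{32} = 10, s_{33} = 7, s_{34} = 9, s_{35} = 7, s_{36} = 5, s_{37} = 9, s_{38} = 10, s_{39} = 9, s_{40} = 8, s_{41} = 10, s_{42} = 5.
The sequence repeats with period 40.
(11701 - 1) mod 40 = 20, so s_{11701} = s_{21} = 1.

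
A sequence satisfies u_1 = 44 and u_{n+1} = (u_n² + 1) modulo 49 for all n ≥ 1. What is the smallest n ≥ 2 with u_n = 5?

7

Computing terms: u_1 = 44,  u_2 = 26,  u_3 = 40,  u_4 = 33,  u_5 = 12,  u_6 = 47,  u_7 = 5,  u_8 = 26.
Since u_8 = u_2 = 26, the sequence is eventually periodic: after a pre-period of length 1 it cycles with period 6.
The value 5 first appears (with n ≥ 2) at u_7.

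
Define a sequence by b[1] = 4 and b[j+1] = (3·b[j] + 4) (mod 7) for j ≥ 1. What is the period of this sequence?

6

Computing terms: b[1] = 4; b[2] = 2; b[3] = 3; b[4] = 6; b[5] = 1; b[6] = 0; b[7] = 4.
The sequence repeats with period 6.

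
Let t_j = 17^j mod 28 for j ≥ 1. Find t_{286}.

We have t_1 = 17; t_2 = 9; t_3 = 13; t_4 = 25; t_5 = 5; t_6 = 1; t_7 = 17.
The sequence repeats with period 6.
So t_{286} = t_{1 + ((286-1) mod 6)} = t_4 = 25.

25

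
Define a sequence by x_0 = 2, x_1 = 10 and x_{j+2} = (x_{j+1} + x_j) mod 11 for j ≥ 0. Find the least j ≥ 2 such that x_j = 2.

6

We have x_0 = 2,  x_1 = 10,  x_2 = 1,  x_3 = 0,  x_4 = 1,  x_5 = 1,  x_6 = 2,  x_7 = 3,  x_8 = 5,  x_9 = 8,  x_{10} = 2,  x_{11} = 10.
The sequence repeats with period 10.
The value 2 first appears (with j ≥ 2) at x_6.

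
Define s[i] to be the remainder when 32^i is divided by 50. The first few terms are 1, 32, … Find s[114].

We have s[0] = 1; s[1] = 32; s[2] = 24; s[3] = 18; s[4] = 26; s[5] = 32.
Since s[5] = s[1] = 32, the sequence is eventually periodic: after a pre-period of length 1 it cycles with period 4.
For i ≥ 1, s[i] depends only on (i - 1) mod 4. (114 - 1) mod 4 = 1, so s[114] = s[2] = 24.

24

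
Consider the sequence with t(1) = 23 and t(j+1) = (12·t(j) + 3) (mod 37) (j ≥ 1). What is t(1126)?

Listing terms: t(1) = 23,  t(2) = 20,  t(3) = 21,  t(4) = 33,  t(5) = 29,  t(6) = 18,  t(7) = 34,  t(8) = 4,  t(9) = 14,  t(10) = 23.
The sequence repeats with period 9.
(1126 - 1) mod 9 = 0, so t(1126) = t(1) = 23.

23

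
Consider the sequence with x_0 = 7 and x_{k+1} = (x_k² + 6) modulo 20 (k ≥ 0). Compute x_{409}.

15

We have x_0 = 7; x_1 = 15; x_2 = 11; x_3 = 7.
The sequence repeats with period 3.
So x_{409} = x_{0 + ((409-0) mod 3)} = x_1 = 15.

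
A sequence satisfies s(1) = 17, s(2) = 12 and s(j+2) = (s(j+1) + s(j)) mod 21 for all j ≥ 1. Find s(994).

s(1) = 17; s(2) = 12; s(3) = 8; s(4) = 20; s(5) = 7; s(6) = 6; s(7) = 13; s(8) = 19; s(9) = 11; s(10) = 9; s(11) = 20; s(12) = 8; s(13) = 7; s(14) = 15; s(15) = 1; s(16) = 16; s(17) = 17; s(18) = 12.
Since (s(17), s(18)) = (s(1), s(2)) = (17, 12) (two consecutive terms determine the rest), the sequence is periodic with period 16.
So s(994) = s(1 + ((994-1) mod 16)) = s(2) = 12.

12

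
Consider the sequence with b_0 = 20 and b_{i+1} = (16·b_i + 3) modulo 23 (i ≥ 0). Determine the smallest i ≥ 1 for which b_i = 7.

b_0 = 20; b_1 = 1; b_2 = 19; b_3 = 8; b_4 = 16; b_5 = 6; b_6 = 7; b_7 = 0; b_8 = 3; b_9 = 5; b_{10} = 14; b_{11} = 20.
The sequence repeats with period 11.
The value 7 first appears (with i ≥ 1) at b_6.

6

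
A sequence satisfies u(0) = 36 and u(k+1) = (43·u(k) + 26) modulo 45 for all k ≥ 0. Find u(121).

We have u(0) = 36; u(1) = 44; u(2) = 28; u(3) = 15; u(4) = 41; u(5) = 34; u(6) = 3; u(7) = 20; u(8) = 31; u(9) = 9; u(10) = 8; u(11) = 10; u(12) = 6; u(13) = 14; u(14) = 43; u(15) = 30; u(16) = 11; u(17) = 4; u(18) = 18; u(19) = 35; u(20) = 1; u(21) = 24; u(22) = 23; u(23) = 25; u(24) = 21; u(25) = 29; u(26) = 13; u(27) = 0; u(28) = 26; u(29) = 19; u(30) = 33; u(31) = 5; u(32) = 16; u(33) = 39; u(34) = 38; u(35) = 40; u(36) = 36.
Since u(36) = u(0) = 36, the sequence is periodic with period 36.
(121 - 0) mod 36 = 13, so u(121) = u(13) = 14.

14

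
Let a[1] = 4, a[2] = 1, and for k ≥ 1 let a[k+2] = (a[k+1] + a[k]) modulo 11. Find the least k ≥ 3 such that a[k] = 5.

We have a[1] = 4,  a[2] = 1,  a[3] = 5,  a[4] = 6,  a[5] = 0,  a[6] = 6,  a[7] = 6,  a[8] = 1,  a[9] = 7,  a[10] = 8,  a[11] = 4,  a[12] = 1.
The sequence repeats with period 10.
The value 5 first appears (with k ≥ 3) at a[3].

3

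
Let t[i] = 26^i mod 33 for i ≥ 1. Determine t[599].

14

We have t[1] = 26, t[2] = 16, t[3] = 20, t[4] = 25, t[5] = 23, t[6] = 4, t[7] = 5, t[8] = 31, t[9] = 14, t[10] = 1, t[11] = 26.
Since t[11] = t[1] = 26, the sequence is periodic with period 10.
(599 - 1) mod 10 = 8, so t[599] = t[9] = 14.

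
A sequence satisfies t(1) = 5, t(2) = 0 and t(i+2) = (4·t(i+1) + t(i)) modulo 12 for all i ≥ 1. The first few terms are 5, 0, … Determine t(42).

Listing terms: t(1) = 5, t(2) = 0, t(3) = 5, t(4) = 8, t(5) = 1, t(6) = 0, t(7) = 1, t(8) = 4, t(9) = 5, t(10) = 0.
Since (t(9), t(10)) = (t(1), t(2)) = (5, 0) (two consecutive terms determine the rest), the sequence is periodic with period 8.
So t(42) = t(1 + ((42-1) mod 8)) = t(2) = 0.

0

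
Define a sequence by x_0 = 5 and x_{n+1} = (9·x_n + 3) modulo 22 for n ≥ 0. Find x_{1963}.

2

x_0 = 5,  x_1 = 4,  x_2 = 17,  x_3 = 2,  x_4 = 21,  x_5 = 16,  x_6 = 15,  x_7 = 6,  x_8 = 13,  x_9 = 10,  x_{10} = 5.
The sequence repeats with period 10.
So x_{1963} = x_{0 + ((1963-0) mod 10)} = x_3 = 2.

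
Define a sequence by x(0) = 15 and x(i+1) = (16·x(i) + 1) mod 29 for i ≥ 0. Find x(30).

Computing terms: x(0) = 15,  x(1) = 9,  x(2) = 0,  x(3) = 1,  x(4) = 17,  x(5) = 12,  x(6) = 19,  x(7) = 15.
Since x(7) = x(0) = 15, the sequence is periodic with period 7.
So x(30) = x(0 + ((30-0) mod 7)) = x(2) = 0.

0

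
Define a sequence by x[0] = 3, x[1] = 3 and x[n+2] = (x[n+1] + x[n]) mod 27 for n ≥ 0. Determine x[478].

We have x[0] = 3, x[1] = 3, x[2] = 6, x[3] = 9, x[4] = 15, x[5] = 24, x[6] = 12, x[7] = 9, x[8] = 21, x[9] = 3, x[10] = 24, x[11] = 0, x[12] = 24, x[13] = 24, x[14] = 21, x[15] = 18, x[16] = 12, x[17] = 3, x[18] = 15, x[19] = 18, x[20] = 6, x[21] = 24, x[22] = 3, x[23] = 0, x[24] = 3, x[25] = 3.
The sequence repeats with period 24.
(478 - 0) mod 24 = 22, so x[478] = x[22] = 3.

3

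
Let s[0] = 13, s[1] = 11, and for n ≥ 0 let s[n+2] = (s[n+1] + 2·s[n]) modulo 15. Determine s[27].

We have s[0] = 13,  s[1] = 11,  s[2] = 7,  s[3] = 14,  s[4] = 13,  s[5] = 11.
The sequence repeats with period 4.
(27 - 0) mod 4 = 3, so s[27] = s[3] = 14.

14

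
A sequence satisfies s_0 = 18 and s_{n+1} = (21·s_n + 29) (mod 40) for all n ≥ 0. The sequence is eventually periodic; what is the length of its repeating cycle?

Listing terms: s_0 = 18, s_1 = 7, s_2 = 16, s_3 = 5, s_4 = 14, s_5 = 3, s_6 = 12, s_7 = 1, s_8 = 10, s_9 = 39, s_{10} = 8, s_{11} = 37, s_{12} = 6, s_{13} = 35, s_{14} = 4, s_{15} = 33, s_{16} = 2, s_{17} = 31, s_{18} = 0, s_{19} = 29, s_{20} = 38, s_{21} = 27, s_{22} = 36, s_{23} = 25, s_{24} = 34, s_{25} = 23, s_{26} = 32, s_{27} = 21, s_{28} = 30, s_{29} = 19, s_{30} = 28, s_{31} = 17, s_{32} = 26, s_{33} = 15, s_{34} = 24, s_{35} = 13, s_{36} = 22, s_{37} = 11, s_{38} = 20, s_{39} = 9, s_{40} = 18.
Since s_{40} = s_0 = 18, the sequence is periodic with period 40.

40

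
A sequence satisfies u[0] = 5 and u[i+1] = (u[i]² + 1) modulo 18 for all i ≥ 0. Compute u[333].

14

We have u[0] = 5,  u[1] = 8,  u[2] = 11,  u[3] = 14,  u[4] = 17,  u[5] = 2,  u[6] = 5.
Since u[6] = u[0] = 5, the sequence is periodic with period 6.
So u[333] = u[0 + ((333-0) mod 6)] = u[3] = 14.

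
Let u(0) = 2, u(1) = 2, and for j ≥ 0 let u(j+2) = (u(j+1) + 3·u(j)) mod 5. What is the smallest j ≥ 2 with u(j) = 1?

Computing terms: u(0) = 2, u(1) = 2, u(2) = 3, u(3) = 4, u(4) = 3, u(5) = 0, u(6) = 4, u(7) = 4, u(8) = 1, u(9) = 3, u(10) = 1, u(11) = 0, u(12) = 3, u(13) = 3, u(14) = 2, u(15) = 1, u(16) = 2, u(17) = 0, u(18) = 1, u(19) = 1, u(20) = 4, u(21) = 2, u(22) = 4, u(23) = 0, u(24) = 2, u(25) = 2.
Since (u(24), u(25)) = (u(0), u(1)) = (2, 2) (two consecutive terms determine the rest), the sequence is periodic with period 24.
The value 1 first appears (with j ≥ 2) at u(8).

8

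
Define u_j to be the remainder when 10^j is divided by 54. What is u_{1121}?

We have u_1 = 10, u_2 = 46, u_3 = 28, u_4 = 10.
Since u_4 = u_1 = 10, the sequence is periodic with period 3.
(1121 - 1) mod 3 = 1, so u_{1121} = u_2 = 46.

46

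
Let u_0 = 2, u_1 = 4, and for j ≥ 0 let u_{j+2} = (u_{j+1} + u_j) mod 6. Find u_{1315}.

u_0 = 2, u_1 = 4, u_2 = 0, u_3 = 4, u_4 = 4, u_5 = 2, u_6 = 0, u_7 = 2, u_8 = 2, u_9 = 4.
The sequence repeats with period 8.
So u_{1315} = u_{0 + ((1315-0) mod 8)} = u_3 = 4.

4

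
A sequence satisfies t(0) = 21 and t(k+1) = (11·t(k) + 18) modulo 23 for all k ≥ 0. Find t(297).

3

Listing terms: t(0) = 21, t(1) = 19, t(2) = 20, t(3) = 8, t(4) = 14, t(5) = 11, t(6) = 1, t(7) = 6, t(8) = 15, t(9) = 22, t(10) = 7, t(11) = 3, t(12) = 5, t(13) = 4, t(14) = 16, t(15) = 10, t(16) = 13, t(17) = 0, t(18) = 18, t(19) = 9, t(20) = 2, t(21) = 17, t(22) = 21.
The sequence repeats with period 22.
(297 - 0) mod 22 = 11, so t(297) = t(11) = 3.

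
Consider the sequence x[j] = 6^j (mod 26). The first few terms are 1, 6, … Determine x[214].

4

Computing terms: x[0] = 1, x[1] = 6, x[2] = 10, x[3] = 8, x[4] = 22, x[5] = 2, x[6] = 12, x[7] = 20, x[8] = 16, x[9] = 18, x[10] = 4, x[11] = 24, x[12] = 14, x[13] = 6.
Since x[13] = x[1] = 6, the sequence is eventually periodic: after a pre-period of length 1 it cycles with period 12.
For j ≥ 1, x[j] depends only on (j - 1) mod 12. (214 - 1) mod 12 = 9, so x[214] = x[10] = 4.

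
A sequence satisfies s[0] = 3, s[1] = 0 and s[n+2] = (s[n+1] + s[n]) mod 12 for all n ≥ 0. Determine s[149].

9

Computing terms: s[0] = 3,  s[1] = 0,  s[2] = 3,  s[3] = 3,  s[4] = 6,  s[5] = 9,  s[6] = 3,  s[7] = 0.
The sequence repeats with period 6.
So s[149] = s[0 + ((149-0) mod 6)] = s[5] = 9.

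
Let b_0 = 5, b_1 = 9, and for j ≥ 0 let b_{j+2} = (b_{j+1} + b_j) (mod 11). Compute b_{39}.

b_0 = 5; b_1 = 9; b_2 = 3; b_3 = 1; b_4 = 4; b_5 = 5; b_6 = 9.
Since (b_5, b_6) = (b_0, b_1) = (5, 9) (two consecutive terms determine the rest), the sequence is periodic with period 5.
(39 - 0) mod 5 = 4, so b_{39} = b_4 = 4.

4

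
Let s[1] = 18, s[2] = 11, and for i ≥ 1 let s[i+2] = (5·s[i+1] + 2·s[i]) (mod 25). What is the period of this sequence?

40

Computing terms: s[1] = 18, s[2] = 11, s[3] = 16, s[4] = 2, s[5] = 17, s[6] = 14, s[7] = 4, s[8] = 23, s[9] = 23, s[10] = 11, s[11] = 1, s[12] = 2, s[13] = 12, s[14] = 14, s[15] = 19, s[16] = 23, s[17] = 3, s[18] = 11, s[19] = 11, s[20] = 2, s[21] = 7, s[22] = 14, s[23] = 9, s[24] = 23, s[25] = 8, s[26] = 11, s[27] = 21, s[28] = 2, s[29] = 2, s[30] = 14, s[31] = 24, s[32] = 23, s[33] = 13, s[34] = 11, s[35] = 6, s[36] = 2, s[37] = 22, s[38] = 14, s[39] = 14, s[40] = 23, s[41] = 18, s[42] = 11.
Since (s[41], s[42]) = (s[1], s[2]) = (18, 11) (two consecutive terms determine the rest), the sequence is periodic with period 40.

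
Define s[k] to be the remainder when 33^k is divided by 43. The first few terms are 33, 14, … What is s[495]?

22

Listing terms: s[1] = 33, s[2] = 14, s[3] = 32, s[4] = 24, s[5] = 18, s[6] = 35, s[7] = 37, s[8] = 17, s[9] = 2, s[10] = 23, s[11] = 28, s[12] = 21, s[13] = 5, s[14] = 36, s[15] = 27, s[16] = 31, s[17] = 34, s[18] = 4, s[19] = 3, s[20] = 13, s[21] = 42, s[22] = 10, s[23] = 29, s[24] = 11, s[25] = 19, s[26] = 25, s[27] = 8, s[28] = 6, s[29] = 26, s[30] = 41, s[31] = 20, s[32] = 15, s[33] = 22, s[34] = 38, s[35] = 7, s[36] = 16, s[37] = 12, s[38] = 9, s[39] = 39, s[40] = 40, s[41] = 30, s[42] = 1, s[43] = 33.
Since s[43] = s[1] = 33, the sequence is periodic with period 42.
So s[495] = s[1 + ((495-1) mod 42)] = s[33] = 22.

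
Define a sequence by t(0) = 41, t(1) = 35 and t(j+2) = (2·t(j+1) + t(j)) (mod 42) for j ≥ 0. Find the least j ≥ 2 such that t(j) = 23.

We have t(0) = 41,  t(1) = 35,  t(2) = 27,  t(3) = 5,  t(4) = 37,  t(5) = 37,  t(6) = 27,  t(7) = 7,  t(8) = 41,  t(9) = 5,  t(10) = 9,  t(11) = 23,  t(12) = 13,  t(13) = 7,  t(14) = 27,  t(15) = 19,  t(16) = 23,  t(17) = 23,  t(18) = 27,  t(19) = 35,  t(20) = 13,  t(21) = 19,  t(22) = 9,  t(23) = 37,  t(24) = 41,  t(25) = 35.
Since (t(24), t(25)) = (t(0), t(1)) = (41, 35) (two consecutive terms determine the rest), the sequence is periodic with period 24.
The value 23 first appears (with j ≥ 2) at t(11).

11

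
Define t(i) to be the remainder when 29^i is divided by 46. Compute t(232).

29

Listing terms: t(0) = 1,  t(1) = 29,  t(2) = 13,  t(3) = 9,  t(4) = 31,  t(5) = 25,  t(6) = 35,  t(7) = 3,  t(8) = 41,  t(9) = 39,  t(10) = 27,  t(11) = 1.
The sequence repeats with period 11.
(232 - 0) mod 11 = 1, so t(232) = t(1) = 29.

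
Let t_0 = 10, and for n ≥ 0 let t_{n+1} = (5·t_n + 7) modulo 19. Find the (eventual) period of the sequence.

9

Listing terms: t_0 = 10; t_1 = 0; t_2 = 7; t_3 = 4; t_4 = 8; t_5 = 9; t_6 = 14; t_7 = 1; t_8 = 12; t_9 = 10.
Since t_9 = t_0 = 10, the sequence is periodic with period 9.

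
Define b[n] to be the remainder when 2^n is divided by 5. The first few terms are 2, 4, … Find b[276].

1

Computing terms: b[1] = 2, b[2] = 4, b[3] = 3, b[4] = 1, b[5] = 2.
Since b[5] = b[1] = 2, the sequence is periodic with period 4.
(276 - 1) mod 4 = 3, so b[276] = b[4] = 1.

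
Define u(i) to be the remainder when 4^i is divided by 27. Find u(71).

7

u(0) = 1, u(1) = 4, u(2) = 16, u(3) = 10, u(4) = 13, u(5) = 25, u(6) = 19, u(7) = 22, u(8) = 7, u(9) = 1.
Since u(9) = u(0) = 1, the sequence is periodic with period 9.
So u(71) = u(0 + ((71-0) mod 9)) = u(8) = 7.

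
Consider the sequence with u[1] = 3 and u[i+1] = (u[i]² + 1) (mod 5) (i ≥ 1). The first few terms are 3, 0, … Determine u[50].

Computing terms: u[1] = 3, u[2] = 0, u[3] = 1, u[4] = 2, u[5] = 0.
Since u[5] = u[2] = 0, the sequence is eventually periodic: after a pre-period of length 1 it cycles with period 3.
For i ≥ 2, u[i] depends only on (i - 2) mod 3. (50 - 2) mod 3 = 0, so u[50] = u[2] = 0.

0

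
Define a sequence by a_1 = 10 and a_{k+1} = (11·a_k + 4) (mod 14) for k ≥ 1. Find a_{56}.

2

Listing terms: a_1 = 10,  a_2 = 2,  a_3 = 12,  a_4 = 10.
The sequence repeats with period 3.
(56 - 1) mod 3 = 1, so a_{56} = a_2 = 2.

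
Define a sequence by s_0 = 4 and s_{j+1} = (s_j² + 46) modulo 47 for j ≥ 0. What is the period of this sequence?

Computing terms: s_0 = 4, s_1 = 15, s_2 = 36, s_3 = 26, s_4 = 17, s_5 = 6, s_6 = 35, s_7 = 2, s_8 = 3, s_9 = 8, s_{10} = 16, s_{11} = 20, s_{12} = 23, s_{13} = 11, s_{14} = 26.
Since s_{14} = s_3 = 26, the sequence is eventually periodic: after a pre-period of length 3 it cycles with period 11.

11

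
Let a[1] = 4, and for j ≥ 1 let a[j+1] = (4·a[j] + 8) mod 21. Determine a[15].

20

a[1] = 4,  a[2] = 3,  a[3] = 20,  a[4] = 4.
Since a[4] = a[1] = 4, the sequence is periodic with period 3.
So a[15] = a[1 + ((15-1) mod 3)] = a[3] = 20.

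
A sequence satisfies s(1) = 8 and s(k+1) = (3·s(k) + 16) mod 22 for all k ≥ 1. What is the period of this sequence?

5

Computing terms: s(1) = 8; s(2) = 18; s(3) = 4; s(4) = 6; s(5) = 12; s(6) = 8.
The sequence repeats with period 5.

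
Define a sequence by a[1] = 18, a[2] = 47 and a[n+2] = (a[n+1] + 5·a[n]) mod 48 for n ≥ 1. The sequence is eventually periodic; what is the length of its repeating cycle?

Listing terms: a[1] = 18; a[2] = 47; a[3] = 41; a[4] = 36; a[5] = 1; a[6] = 37; a[7] = 42; a[8] = 35; a[9] = 5; a[10] = 36; a[11] = 13; a[12] = 1; a[13] = 18; a[14] = 23; a[15] = 17; a[16] = 36; a[17] = 25; a[18] = 13; a[19] = 42; a[20] = 11; a[21] = 29; a[22] = 36; a[23] = 37; a[24] = 25; a[25] = 18; a[26] = 47.
The sequence repeats with period 24.

24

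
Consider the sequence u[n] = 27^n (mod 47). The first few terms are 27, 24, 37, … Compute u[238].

3

Computing terms: u[1] = 27,  u[2] = 24,  u[3] = 37,  u[4] = 12,  u[5] = 42,  u[6] = 6,  u[7] = 21,  u[8] = 3,  u[9] = 34,  u[10] = 25,  u[11] = 17,  u[12] = 36,  u[13] = 32,  u[14] = 18,  u[15] = 16,  u[16] = 9,  u[17] = 8,  u[18] = 28,  u[19] = 4,  u[20] = 14,  u[21] = 2,  u[22] = 7,  u[23] = 1,  u[24] = 27.
Since u[24] = u[1] = 27, the sequence is periodic with period 23.
So u[238] = u[1 + ((238-1) mod 23)] = u[8] = 3.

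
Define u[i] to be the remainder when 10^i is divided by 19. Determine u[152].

Computing terms: u[1] = 10, u[2] = 5, u[3] = 12, u[4] = 6, u[5] = 3, u[6] = 11, u[7] = 15, u[8] = 17, u[9] = 18, u[10] = 9, u[11] = 14, u[12] = 7, u[13] = 13, u[14] = 16, u[15] = 8, u[16] = 4, u[17] = 2, u[18] = 1, u[19] = 10.
Since u[19] = u[1] = 10, the sequence is periodic with period 18.
(152 - 1) mod 18 = 7, so u[152] = u[8] = 17.

17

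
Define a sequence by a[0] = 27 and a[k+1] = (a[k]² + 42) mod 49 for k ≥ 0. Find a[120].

22

a[0] = 27,  a[1] = 36,  a[2] = 15,  a[3] = 22,  a[4] = 36.
Since a[4] = a[1] = 36, the sequence is eventually periodic: after a pre-period of length 1 it cycles with period 3.
For k ≥ 1, a[k] depends only on (k - 1) mod 3. (120 - 1) mod 3 = 2, so a[120] = a[3] = 22.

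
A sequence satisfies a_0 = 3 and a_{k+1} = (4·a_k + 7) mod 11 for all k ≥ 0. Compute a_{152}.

6

We have a_0 = 3,  a_1 = 8,  a_2 = 6,  a_3 = 9,  a_4 = 10,  a_5 = 3.
The sequence repeats with period 5.
So a_{152} = a_{0 + ((152-0) mod 5)} = a_2 = 6.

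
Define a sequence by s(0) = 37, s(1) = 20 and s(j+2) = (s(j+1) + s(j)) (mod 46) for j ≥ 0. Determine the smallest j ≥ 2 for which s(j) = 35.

26

Listing terms: s(0) = 37; s(1) = 20; s(2) = 11; s(3) = 31; s(4) = 42; s(5) = 27; s(6) = 23; s(7) = 4; s(8) = 27; s(9) = 31; s(10) = 12; s(11) = 43; s(12) = 9; s(13) = 6; s(14) = 15; s(15) = 21; s(16) = 36; s(17) = 11; s(18) = 1; s(19) = 12; s(20) = 13; s(21) = 25; s(22) = 38; s(23) = 17; s(24) = 9; s(25) = 26; s(26) = 35; s(27) = 15; s(28) = 4; s(29) = 19; s(30) = 23; s(31) = 42; s(32) = 19; s(33) = 15; s(34) = 34; s(35) = 3; s(36) = 37; s(37) = 40; s(38) = 31; s(39) = 25; s(40) = 10; s(41) = 35; s(42) = 45; s(43) = 34; s(44) = 33; s(45) = 21; s(46) = 8; s(47) = 29; s(48) = 37; s(49) = 20.
Since (s(48), s(49)) = (s(0), s(1)) = (37, 20) (two consecutive terms determine the rest), the sequence is periodic with period 48.
The value 35 first appears (with j ≥ 2) at s(26).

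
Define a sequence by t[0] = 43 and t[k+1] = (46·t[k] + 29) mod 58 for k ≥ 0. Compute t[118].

We have t[0] = 43,  t[1] = 35,  t[2] = 15,  t[3] = 23,  t[4] = 43.
Since t[4] = t[0] = 43, the sequence is periodic with period 4.
So t[118] = t[0 + ((118-0) mod 4)] = t[2] = 15.

15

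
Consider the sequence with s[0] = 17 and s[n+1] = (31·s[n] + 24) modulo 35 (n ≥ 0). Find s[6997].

5

Computing terms: s[0] = 17; s[1] = 26; s[2] = 25; s[3] = 29; s[4] = 13; s[5] = 7; s[6] = 31; s[7] = 5; s[8] = 4; s[9] = 8; s[10] = 27; s[11] = 21; s[12] = 10; s[13] = 19; s[14] = 18; s[15] = 22; s[16] = 6; s[17] = 0; s[18] = 24; s[19] = 33; s[20] = 32; s[21] = 1; s[22] = 20; s[23] = 14; s[24] = 3; s[25] = 12; s[26] = 11; s[27] = 15; s[28] = 34; s[29] = 28; s[30] = 17.
Since s[30] = s[0] = 17, the sequence is periodic with period 30.
(6997 - 0) mod 30 = 7, so s[6997] = s[7] = 5.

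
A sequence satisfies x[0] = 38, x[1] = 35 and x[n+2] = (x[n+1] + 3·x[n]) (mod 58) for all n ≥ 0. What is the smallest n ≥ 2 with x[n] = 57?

13

Computing terms: x[0] = 38, x[1] = 35, x[2] = 33, x[3] = 22, x[4] = 5, x[5] = 13, x[6] = 28, x[7] = 9, x[8] = 35, x[9] = 4, x[10] = 51, x[11] = 5, x[12] = 42, x[13] = 57, x[14] = 9, x[15] = 6, x[16] = 33, x[17] = 51, x[18] = 34, x[19] = 13, x[20] = 57, x[21] = 38, x[22] = 35.
Since (x[21], x[22]) = (x[0], x[1]) = (38, 35) (two consecutive terms determine the rest), the sequence is periodic with period 21.
The value 57 first appears (with n ≥ 2) at x[13].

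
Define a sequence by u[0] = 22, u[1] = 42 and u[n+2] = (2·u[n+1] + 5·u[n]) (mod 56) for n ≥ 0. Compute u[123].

Listing terms: u[0] = 22,  u[1] = 42,  u[2] = 26,  u[3] = 38,  u[4] = 38,  u[5] = 42,  u[6] = 50,  u[7] = 30,  u[8] = 30,  u[9] = 42,  u[10] = 10,  u[11] = 6,  u[12] = 6,  u[13] = 42,  u[14] = 2,  u[15] = 46,  u[16] = 46,  u[17] = 42,  u[18] = 34,  u[19] = 54,  u[20] = 54,  u[21] = 42,  u[22] = 18,  u[23] = 22,  u[24] = 22,  u[25] = 42.
The sequence repeats with period 24.
(123 - 0) mod 24 = 3, so u[123] = u[3] = 38.

38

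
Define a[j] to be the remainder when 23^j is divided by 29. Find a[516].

25

We have a[1] = 23, a[2] = 7, a[3] = 16, a[4] = 20, a[5] = 25, a[6] = 24, a[7] = 1, a[8] = 23.
Since a[8] = a[1] = 23, the sequence is periodic with period 7.
So a[516] = a[1 + ((516-1) mod 7)] = a[5] = 25.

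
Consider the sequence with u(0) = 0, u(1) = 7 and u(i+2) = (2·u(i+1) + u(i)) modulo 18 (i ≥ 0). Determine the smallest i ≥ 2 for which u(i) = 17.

3

Listing terms: u(0) = 0, u(1) = 7, u(2) = 14, u(3) = 17, u(4) = 12, u(5) = 5, u(6) = 4, u(7) = 13, u(8) = 12, u(9) = 1, u(10) = 14, u(11) = 11, u(12) = 0, u(13) = 11, u(14) = 4, u(15) = 1, u(16) = 6, u(17) = 13, u(18) = 14, u(19) = 5, u(20) = 6, u(21) = 17, u(22) = 4, u(23) = 7, u(24) = 0, u(25) = 7.
Since (u(24), u(25)) = (u(0), u(1)) = (0, 7) (two consecutive terms determine the rest), the sequence is periodic with period 24.
The value 17 first appears (with i ≥ 2) at u(3).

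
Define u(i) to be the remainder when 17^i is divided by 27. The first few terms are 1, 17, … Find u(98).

We have u(0) = 1, u(1) = 17, u(2) = 19, u(3) = 26, u(4) = 10, u(5) = 8, u(6) = 1.
The sequence repeats with period 6.
(98 - 0) mod 6 = 2, so u(98) = u(2) = 19.

19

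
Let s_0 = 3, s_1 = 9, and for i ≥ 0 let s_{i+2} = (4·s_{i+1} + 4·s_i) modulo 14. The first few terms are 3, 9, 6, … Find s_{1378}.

12

Computing terms: s_0 = 3,  s_1 = 9,  s_2 = 6,  s_3 = 4,  s_4 = 12,  s_5 = 8,  s_6 = 10,  s_7 = 2,  s_8 = 6,  s_9 = 4.
Since (s_8, s_9) = (s_2, s_3) = (6, 4) (two consecutive terms determine the rest), the sequence is eventually periodic: after a pre-period of length 2 it cycles with period 6.
For i ≥ 2, s_i depends only on (i - 2) mod 6. (1378 - 2) mod 6 = 2, so s_{1378} = s_4 = 12.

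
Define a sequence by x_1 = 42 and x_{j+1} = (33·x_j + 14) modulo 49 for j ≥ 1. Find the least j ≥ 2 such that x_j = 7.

x_1 = 42, x_2 = 28, x_3 = 7, x_4 = 0, x_5 = 14, x_6 = 35, x_7 = 42.
Since x_7 = x_1 = 42, the sequence is periodic with period 6.
The value 7 first appears (with j ≥ 2) at x_3.

3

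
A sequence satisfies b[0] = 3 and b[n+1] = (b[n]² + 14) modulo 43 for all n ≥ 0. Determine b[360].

7

b[0] = 3, b[1] = 23, b[2] = 27, b[3] = 12, b[4] = 29, b[5] = 38, b[6] = 39, b[7] = 30, b[8] = 11, b[9] = 6, b[10] = 7, b[11] = 20, b[12] = 27.
Since b[12] = b[2] = 27, the sequence is eventually periodic: after a pre-period of length 2 it cycles with period 10.
For n ≥ 2, b[n] depends only on (n - 2) mod 10. (360 - 2) mod 10 = 8, so b[360] = b[10] = 7.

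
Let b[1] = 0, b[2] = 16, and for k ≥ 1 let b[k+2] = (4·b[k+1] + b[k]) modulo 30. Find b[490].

Listing terms: b[1] = 0,  b[2] = 16,  b[3] = 4,  b[4] = 2,  b[5] = 12,  b[6] = 20,  b[7] = 2,  b[8] = 28,  b[9] = 24,  b[10] = 4,  b[11] = 10,  b[12] = 14,  b[13] = 6,  b[14] = 8,  b[15] = 8,  b[16] = 10,  b[17] = 18,  b[18] = 22,  b[19] = 16,  b[20] = 26,  b[21] = 0,  b[22] = 26,  b[23] = 14,  b[24] = 22,  b[25] = 12,  b[26] = 10,  b[27] = 22,  b[28] = 8,  b[29] = 24,  b[30] = 14,  b[31] = 20,  b[32] = 4,  b[33] = 6,  b[34] = 28,  b[35] = 28,  b[36] = 20,  b[37] = 18,  b[38] = 2,  b[39] = 26,  b[40] = 16,  b[41] = 0,  b[42] = 16.
Since (b[41], b[42]) = (b[1], b[2]) = (0, 16) (two consecutive terms determine the rest), the sequence is periodic with period 40.
So b[490] = b[1 + ((490-1) mod 40)] = b[10] = 4.

4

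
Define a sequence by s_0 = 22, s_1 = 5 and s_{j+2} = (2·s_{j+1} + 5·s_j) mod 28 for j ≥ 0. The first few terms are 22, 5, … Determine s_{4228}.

s_0 = 22, s_1 = 5, s_2 = 8, s_3 = 13, s_4 = 10, s_5 = 1, s_6 = 24, s_7 = 25, s_8 = 2, s_9 = 17, s_{10} = 16, s_{11} = 5, s_{12} = 6, s_{13} = 9, s_{14} = 20, s_{15} = 1, s_{16} = 18, s_{17} = 13, s_{18} = 4, s_{19} = 17, s_{20} = 26, s_{21} = 25, s_{22} = 12, s_{23} = 9, s_{24} = 22, s_{25} = 5.
Since (s_{24}, s_{25}) = (s_0, s_1) = (22, 5) (two consecutive terms determine the rest), the sequence is periodic with period 24.
So s_{4228} = s_{0 + ((4228-0) mod 24)} = s_4 = 10.

10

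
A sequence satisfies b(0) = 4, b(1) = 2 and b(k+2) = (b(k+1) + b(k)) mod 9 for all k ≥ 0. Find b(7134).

0

Listing terms: b(0) = 4, b(1) = 2, b(2) = 6, b(3) = 8, b(4) = 5, b(5) = 4, b(6) = 0, b(7) = 4, b(8) = 4, b(9) = 8, b(10) = 3, b(11) = 2, b(12) = 5, b(13) = 7, b(14) = 3, b(15) = 1, b(16) = 4, b(17) = 5, b(18) = 0, b(19) = 5, b(20) = 5, b(21) = 1, b(22) = 6, b(23) = 7, b(24) = 4, b(25) = 2.
Since (b(24), b(25)) = (b(0), b(1)) = (4, 2) (two consecutive terms determine the rest), the sequence is periodic with period 24.
(7134 - 0) mod 24 = 6, so b(7134) = b(6) = 0.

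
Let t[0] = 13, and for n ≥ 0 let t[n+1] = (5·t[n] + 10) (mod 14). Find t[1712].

7

Computing terms: t[0] = 13; t[1] = 5; t[2] = 7; t[3] = 3; t[4] = 11; t[5] = 9; t[6] = 13.
The sequence repeats with period 6.
So t[1712] = t[0 + ((1712-0) mod 6)] = t[2] = 7.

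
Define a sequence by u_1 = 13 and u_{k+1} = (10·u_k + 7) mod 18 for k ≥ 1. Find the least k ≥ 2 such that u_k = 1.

We have u_1 = 13, u_2 = 11, u_3 = 9, u_4 = 7, u_5 = 5, u_6 = 3, u_7 = 1, u_8 = 17, u_9 = 15, u_{10} = 13.
The sequence repeats with period 9.
The value 1 first appears (with k ≥ 2) at u_7.

7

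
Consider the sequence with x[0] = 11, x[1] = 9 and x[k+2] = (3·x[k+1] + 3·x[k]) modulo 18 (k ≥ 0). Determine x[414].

9

x[0] = 11,  x[1] = 9,  x[2] = 6,  x[3] = 9,  x[4] = 9,  x[5] = 0,  x[6] = 9,  x[7] = 9.
Since (x[6], x[7]) = (x[3], x[4]) = (9, 9) (two consecutive terms determine the rest), the sequence is eventually periodic: after a pre-period of length 3 it cycles with period 3.
For k ≥ 3, x[k] depends only on (k - 3) mod 3. (414 - 3) mod 3 = 0, so x[414] = x[3] = 9.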